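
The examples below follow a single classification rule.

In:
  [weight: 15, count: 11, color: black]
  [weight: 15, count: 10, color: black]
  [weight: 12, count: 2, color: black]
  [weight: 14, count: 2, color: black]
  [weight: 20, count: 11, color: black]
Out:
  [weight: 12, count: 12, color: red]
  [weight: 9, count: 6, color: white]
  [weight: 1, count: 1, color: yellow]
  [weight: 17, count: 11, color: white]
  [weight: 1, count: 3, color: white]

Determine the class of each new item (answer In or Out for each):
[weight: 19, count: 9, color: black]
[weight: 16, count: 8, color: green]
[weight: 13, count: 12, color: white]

All 'In' examples share one property — color is black — and every 'Out' example lacks it.
[weight: 19, count: 9, color: black] — color is black, hence In.
[weight: 16, count: 8, color: green] — color is green, hence Out.
[weight: 13, count: 12, color: white] — color is white, hence Out.

In, Out, Out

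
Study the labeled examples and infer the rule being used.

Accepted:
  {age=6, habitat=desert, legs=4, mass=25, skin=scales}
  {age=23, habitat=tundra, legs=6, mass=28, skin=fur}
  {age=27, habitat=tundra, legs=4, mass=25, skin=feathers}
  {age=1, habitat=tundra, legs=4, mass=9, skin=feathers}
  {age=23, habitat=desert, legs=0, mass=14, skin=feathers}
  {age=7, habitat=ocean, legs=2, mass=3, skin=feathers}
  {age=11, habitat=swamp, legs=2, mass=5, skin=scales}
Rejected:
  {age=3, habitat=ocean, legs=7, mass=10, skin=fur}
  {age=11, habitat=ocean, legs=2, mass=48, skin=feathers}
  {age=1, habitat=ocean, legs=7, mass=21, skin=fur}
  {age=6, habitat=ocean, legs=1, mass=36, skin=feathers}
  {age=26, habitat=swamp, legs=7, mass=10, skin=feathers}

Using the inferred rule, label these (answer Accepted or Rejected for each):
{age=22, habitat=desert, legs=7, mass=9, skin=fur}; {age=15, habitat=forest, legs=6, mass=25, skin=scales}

Rejected, Accepted

Every 'Accepted' example satisfies: legs ≤ 6 AND mass ≤ 28. None of the 'Rejected' examples do.
Rejected: {age=22, habitat=desert, legs=7, mass=9, skin=fur}, since legs = 7, mass = 9. Accepted: {age=15, habitat=forest, legs=6, mass=25, skin=scales}, since legs = 6, mass = 25.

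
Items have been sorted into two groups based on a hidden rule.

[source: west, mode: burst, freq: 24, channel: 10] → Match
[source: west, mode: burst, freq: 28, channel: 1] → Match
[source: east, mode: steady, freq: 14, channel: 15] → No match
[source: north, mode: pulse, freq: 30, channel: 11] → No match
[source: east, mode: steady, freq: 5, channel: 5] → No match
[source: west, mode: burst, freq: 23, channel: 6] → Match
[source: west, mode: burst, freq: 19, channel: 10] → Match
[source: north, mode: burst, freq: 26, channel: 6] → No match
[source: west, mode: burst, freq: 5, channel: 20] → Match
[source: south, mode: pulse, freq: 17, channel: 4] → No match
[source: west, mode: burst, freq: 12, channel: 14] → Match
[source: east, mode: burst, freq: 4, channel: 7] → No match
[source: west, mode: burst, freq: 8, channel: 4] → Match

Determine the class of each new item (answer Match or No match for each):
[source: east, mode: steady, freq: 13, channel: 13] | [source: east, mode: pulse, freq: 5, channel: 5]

Rule: source is west. This holds for each 'Match' example and fails for each 'No match' one.
[source: east, mode: steady, freq: 13, channel: 13]: source is east — does not satisfy this, so No match.
[source: east, mode: pulse, freq: 5, channel: 5]: source is east — does not satisfy this, so No match.

No match, No match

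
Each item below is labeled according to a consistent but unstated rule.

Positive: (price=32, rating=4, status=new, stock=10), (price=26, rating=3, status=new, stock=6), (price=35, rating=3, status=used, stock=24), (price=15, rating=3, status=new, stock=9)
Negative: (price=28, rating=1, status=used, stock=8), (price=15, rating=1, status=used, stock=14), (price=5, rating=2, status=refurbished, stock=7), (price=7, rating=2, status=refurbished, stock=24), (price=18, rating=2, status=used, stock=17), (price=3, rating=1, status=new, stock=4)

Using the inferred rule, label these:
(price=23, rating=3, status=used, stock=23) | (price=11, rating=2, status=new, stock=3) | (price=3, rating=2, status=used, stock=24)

Positive, Negative, Negative

The simplest hypothesis consistent with all the labels is: rating ≥ 3.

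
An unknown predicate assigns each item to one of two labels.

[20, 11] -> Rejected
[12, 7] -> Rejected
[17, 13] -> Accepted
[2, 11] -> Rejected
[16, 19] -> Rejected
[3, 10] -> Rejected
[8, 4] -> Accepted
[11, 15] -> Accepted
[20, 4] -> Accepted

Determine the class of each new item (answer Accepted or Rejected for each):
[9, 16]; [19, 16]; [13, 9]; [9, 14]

Rejected, Rejected, Accepted, Rejected

The common property of the 'Accepted' items is: sum is even. No 'Rejected' item has it.
[9, 16]: 9+16 = 25 — does not pass, so Rejected.
[19, 16]: 19+16 = 35 — does not pass, so Rejected.
[13, 9]: 13+9 = 22 — checks out, so Accepted.
[9, 14]: 9+14 = 23 — does not pass, so Rejected.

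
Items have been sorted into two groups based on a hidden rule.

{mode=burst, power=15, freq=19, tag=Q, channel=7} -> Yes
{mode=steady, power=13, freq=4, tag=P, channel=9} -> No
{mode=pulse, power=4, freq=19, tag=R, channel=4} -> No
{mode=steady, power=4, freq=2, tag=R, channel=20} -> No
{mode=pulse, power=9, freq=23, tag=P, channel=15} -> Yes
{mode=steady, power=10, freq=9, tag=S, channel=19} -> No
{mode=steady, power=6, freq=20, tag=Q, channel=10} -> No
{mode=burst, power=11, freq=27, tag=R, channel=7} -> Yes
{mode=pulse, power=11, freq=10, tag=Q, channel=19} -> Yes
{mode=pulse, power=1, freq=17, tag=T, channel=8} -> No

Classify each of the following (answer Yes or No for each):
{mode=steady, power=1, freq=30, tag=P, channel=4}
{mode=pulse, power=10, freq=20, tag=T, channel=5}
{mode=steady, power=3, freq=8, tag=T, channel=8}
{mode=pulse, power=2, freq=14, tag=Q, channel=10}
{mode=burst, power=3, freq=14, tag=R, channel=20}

Rule: power ≥ 9 AND freq ≥ 10. This holds for each 'Yes' example and fails for each 'No' one.
{mode=steady, power=1, freq=30, tag=P, channel=4}: No (power = 1, freq = 30). {mode=pulse, power=10, freq=20, tag=T, channel=5}: Yes (power = 10, freq = 20). {mode=steady, power=3, freq=8, tag=T, channel=8}: No (power = 3, freq = 8). {mode=pulse, power=2, freq=14, tag=Q, channel=10}: No (power = 2, freq = 14). {mode=burst, power=3, freq=14, tag=R, channel=20}: No (power = 3, freq = 14).

No, Yes, No, No, No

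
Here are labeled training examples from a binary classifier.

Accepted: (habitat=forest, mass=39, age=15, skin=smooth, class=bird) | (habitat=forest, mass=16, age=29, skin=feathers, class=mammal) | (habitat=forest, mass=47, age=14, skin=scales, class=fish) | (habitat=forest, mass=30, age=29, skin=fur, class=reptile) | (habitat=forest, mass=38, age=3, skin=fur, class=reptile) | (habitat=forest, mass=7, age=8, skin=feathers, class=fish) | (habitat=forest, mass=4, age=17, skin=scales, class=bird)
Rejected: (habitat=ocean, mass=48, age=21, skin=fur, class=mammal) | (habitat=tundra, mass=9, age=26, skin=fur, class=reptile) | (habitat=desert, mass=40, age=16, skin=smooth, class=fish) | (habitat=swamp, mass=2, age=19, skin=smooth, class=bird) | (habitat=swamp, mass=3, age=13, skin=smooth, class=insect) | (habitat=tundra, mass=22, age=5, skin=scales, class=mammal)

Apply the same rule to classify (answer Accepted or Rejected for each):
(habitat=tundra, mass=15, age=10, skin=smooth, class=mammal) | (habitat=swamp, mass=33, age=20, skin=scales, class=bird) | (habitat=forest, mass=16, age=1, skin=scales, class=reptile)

Rejected, Rejected, Accepted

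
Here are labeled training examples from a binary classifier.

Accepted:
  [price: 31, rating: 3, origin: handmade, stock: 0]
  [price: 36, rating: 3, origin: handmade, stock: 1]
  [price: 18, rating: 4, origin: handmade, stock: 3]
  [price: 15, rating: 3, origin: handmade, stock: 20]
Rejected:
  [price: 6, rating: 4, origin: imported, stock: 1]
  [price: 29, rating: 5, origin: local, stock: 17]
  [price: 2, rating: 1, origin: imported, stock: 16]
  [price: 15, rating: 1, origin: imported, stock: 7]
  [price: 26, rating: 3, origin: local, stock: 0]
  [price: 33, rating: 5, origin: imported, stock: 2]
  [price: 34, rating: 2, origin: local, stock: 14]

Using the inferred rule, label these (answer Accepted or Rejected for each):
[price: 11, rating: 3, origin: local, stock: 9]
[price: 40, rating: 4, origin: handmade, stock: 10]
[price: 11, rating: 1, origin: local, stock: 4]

The common property of the 'Accepted' items is: origin is handmade. No 'Rejected' item has it.

Rejected, Accepted, Rejected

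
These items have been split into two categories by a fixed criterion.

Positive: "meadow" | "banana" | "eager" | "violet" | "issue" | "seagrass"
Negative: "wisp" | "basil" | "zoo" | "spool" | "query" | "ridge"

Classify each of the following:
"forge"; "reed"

Every 'Positive' example satisfies: has ≥ 3 vowels. None of the 'Negative' examples do.
"forge": Negative (2 vowels).
"reed": Negative (2 vowels).

Negative, Negative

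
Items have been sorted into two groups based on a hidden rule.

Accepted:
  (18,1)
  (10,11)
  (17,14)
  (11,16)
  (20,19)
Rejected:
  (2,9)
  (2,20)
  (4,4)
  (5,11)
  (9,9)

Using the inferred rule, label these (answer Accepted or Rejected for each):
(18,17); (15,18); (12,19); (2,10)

The common property of the 'Accepted' items is: first ≥ 10. No 'Rejected' item has it.
(18,17): first 18 — satisfies this, so Accepted. (15,18): first 15 — satisfies this, so Accepted. (12,19): first 12 — satisfies this, so Accepted. (2,10): first 2 — doesn't qualify, so Rejected.

Accepted, Accepted, Accepted, Rejected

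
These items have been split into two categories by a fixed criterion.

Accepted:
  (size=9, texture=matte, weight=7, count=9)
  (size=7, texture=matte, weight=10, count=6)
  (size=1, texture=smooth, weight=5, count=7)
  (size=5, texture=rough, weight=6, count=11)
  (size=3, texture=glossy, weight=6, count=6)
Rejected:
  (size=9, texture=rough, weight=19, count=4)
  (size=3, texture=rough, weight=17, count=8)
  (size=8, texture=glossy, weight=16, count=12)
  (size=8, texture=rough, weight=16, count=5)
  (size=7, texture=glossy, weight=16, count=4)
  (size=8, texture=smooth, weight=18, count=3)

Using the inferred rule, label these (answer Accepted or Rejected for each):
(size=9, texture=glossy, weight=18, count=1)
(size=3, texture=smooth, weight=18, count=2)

Rejected, Rejected

The common property of the 'Accepted' items is: weight ≤ 10. No 'Rejected' item has it.
(size=9, texture=glossy, weight=18, count=1) → weight = 18 → Rejected. (size=3, texture=smooth, weight=18, count=2) → weight = 18 → Rejected.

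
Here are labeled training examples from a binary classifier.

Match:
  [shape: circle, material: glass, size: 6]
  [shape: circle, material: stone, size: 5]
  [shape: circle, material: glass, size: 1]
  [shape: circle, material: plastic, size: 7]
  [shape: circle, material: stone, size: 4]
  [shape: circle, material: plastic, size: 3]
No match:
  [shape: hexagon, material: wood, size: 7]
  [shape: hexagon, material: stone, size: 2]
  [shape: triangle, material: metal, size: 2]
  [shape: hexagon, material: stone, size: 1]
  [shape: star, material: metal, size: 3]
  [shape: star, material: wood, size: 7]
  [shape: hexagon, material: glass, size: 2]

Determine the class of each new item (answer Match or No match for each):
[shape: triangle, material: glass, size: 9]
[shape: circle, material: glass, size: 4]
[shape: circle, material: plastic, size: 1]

One predicate separates the groups cleanly: shape is circle.

No match, Match, Match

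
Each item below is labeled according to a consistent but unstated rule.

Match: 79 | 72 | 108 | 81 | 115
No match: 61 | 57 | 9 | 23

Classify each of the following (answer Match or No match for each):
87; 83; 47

Every 'Match' example satisfies: at least 72. None of the 'No match' examples do.
87: 87 ≥ 72, matches → Match. 83: 83 ≥ 72, matches → Match. 47: 47 < 72, doesn't qualify → No match.

Match, Match, No match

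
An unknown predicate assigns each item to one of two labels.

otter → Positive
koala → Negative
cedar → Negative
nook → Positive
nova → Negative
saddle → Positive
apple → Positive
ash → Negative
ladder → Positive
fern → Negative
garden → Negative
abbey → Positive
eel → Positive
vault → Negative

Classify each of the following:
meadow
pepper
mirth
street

The common property of the 'Positive' items is: has a double letter. No 'Negative' item has it.
Negative: meadow, since no doubled letter.
Positive: pepper, since 'pp' doubled.
Negative: mirth, since no doubled letter.
Positive: street, since 'ee' doubled.

Negative, Positive, Negative, Positive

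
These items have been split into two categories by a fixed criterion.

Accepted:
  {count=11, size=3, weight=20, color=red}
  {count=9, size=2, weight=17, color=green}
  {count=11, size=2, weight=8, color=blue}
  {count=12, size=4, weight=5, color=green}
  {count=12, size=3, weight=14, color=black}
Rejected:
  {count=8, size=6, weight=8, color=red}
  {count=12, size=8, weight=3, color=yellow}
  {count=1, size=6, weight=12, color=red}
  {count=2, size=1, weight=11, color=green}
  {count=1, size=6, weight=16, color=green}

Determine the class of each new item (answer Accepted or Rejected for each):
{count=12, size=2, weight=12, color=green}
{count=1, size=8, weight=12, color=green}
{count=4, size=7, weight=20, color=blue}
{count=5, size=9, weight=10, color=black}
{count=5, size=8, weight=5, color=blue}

Accepted, Rejected, Rejected, Rejected, Rejected

A rule that fits every label: size ≥ 2 AND size ≤ 4 — true of each 'Accepted' example, false of each 'Rejected' one.
{count=12, size=2, weight=12, color=green} → size = 2 → Accepted.
{count=1, size=8, weight=12, color=green} → size = 8 → Rejected.
{count=4, size=7, weight=20, color=blue} → size = 7 → Rejected.
{count=5, size=9, weight=10, color=black} → size = 9 → Rejected.
{count=5, size=8, weight=5, color=blue} → size = 8 → Rejected.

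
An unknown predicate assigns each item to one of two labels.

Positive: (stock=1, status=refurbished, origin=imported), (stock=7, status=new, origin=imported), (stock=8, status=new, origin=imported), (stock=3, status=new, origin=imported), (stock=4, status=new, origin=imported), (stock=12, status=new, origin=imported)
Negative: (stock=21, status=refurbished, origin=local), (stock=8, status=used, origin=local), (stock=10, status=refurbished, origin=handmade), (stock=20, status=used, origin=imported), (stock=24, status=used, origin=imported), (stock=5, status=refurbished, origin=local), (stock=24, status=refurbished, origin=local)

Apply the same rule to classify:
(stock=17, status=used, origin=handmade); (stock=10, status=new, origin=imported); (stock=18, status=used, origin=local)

Every 'Positive' example satisfies: origin is imported AND stock ≤ 12. None of the 'Negative' examples do.
Negative: (stock=17, status=used, origin=handmade), since origin is handmade, stock = 17.
Positive: (stock=10, status=new, origin=imported), since origin is imported, stock = 10.
Negative: (stock=18, status=used, origin=local), since origin is local, stock = 18.

Negative, Positive, Negative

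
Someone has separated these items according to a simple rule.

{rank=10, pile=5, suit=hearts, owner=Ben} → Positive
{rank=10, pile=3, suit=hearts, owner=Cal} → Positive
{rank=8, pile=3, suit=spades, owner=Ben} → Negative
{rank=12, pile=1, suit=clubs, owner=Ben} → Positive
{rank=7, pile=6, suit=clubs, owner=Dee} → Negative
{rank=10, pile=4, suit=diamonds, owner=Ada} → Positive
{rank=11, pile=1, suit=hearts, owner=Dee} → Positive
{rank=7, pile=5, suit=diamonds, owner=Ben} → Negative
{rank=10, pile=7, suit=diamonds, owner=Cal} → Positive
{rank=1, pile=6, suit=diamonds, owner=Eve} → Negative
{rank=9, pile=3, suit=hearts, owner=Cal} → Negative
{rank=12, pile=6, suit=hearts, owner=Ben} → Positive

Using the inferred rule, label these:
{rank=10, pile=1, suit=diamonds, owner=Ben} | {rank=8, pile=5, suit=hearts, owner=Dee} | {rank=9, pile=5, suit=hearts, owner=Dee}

Positive, Negative, Negative

One predicate separates the groups cleanly: rank ≥ 10.
{rank=10, pile=1, suit=diamonds, owner=Ben}: rank = 10 — qualifies, so Positive. {rank=8, pile=5, suit=hearts, owner=Dee}: rank = 8 — does not fit, so Negative. {rank=9, pile=5, suit=hearts, owner=Dee}: rank = 9 — does not fit, so Negative.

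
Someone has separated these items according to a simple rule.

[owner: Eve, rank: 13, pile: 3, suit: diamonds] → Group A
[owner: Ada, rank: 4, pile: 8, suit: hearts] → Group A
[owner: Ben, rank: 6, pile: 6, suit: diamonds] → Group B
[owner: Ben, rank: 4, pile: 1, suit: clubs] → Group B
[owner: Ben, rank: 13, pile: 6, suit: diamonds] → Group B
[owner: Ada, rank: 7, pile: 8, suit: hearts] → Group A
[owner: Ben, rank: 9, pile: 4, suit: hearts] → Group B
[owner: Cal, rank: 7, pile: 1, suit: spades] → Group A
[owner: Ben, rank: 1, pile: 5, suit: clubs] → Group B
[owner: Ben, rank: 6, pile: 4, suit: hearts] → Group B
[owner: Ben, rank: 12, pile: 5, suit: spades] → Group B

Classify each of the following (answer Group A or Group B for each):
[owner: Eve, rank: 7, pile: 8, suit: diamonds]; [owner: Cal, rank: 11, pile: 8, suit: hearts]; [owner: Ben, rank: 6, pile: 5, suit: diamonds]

The common property of the 'Group A' items is: owner is not Ben. No 'Group B' item has it.
[owner: Eve, rank: 7, pile: 8, suit: diamonds] — owner is Eve, hence Group A. [owner: Cal, rank: 11, pile: 8, suit: hearts] — owner is Cal, hence Group A. [owner: Ben, rank: 6, pile: 5, suit: diamonds] — owner is Ben, hence Group B.

Group A, Group A, Group B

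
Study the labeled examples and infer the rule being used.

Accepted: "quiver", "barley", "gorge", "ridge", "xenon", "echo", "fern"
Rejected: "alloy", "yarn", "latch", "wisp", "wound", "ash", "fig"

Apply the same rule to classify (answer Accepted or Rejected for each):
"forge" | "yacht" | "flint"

Accepted, Rejected, Rejected

The rule appears to be: contains 'e'.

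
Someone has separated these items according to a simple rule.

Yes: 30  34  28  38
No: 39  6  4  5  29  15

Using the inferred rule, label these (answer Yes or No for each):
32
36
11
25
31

Yes, Yes, No, No, No

The classifier is using: even AND at least 15.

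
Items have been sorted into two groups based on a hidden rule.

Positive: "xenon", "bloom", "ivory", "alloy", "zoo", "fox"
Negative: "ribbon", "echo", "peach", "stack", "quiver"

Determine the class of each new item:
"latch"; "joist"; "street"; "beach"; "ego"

Negative, Positive, Negative, Negative, Positive

One predicate separates the groups cleanly: odd length AND contains 'o'.
"latch" → length 5, no 'o' → Negative. "joist" → length 5, has 'o' → Positive. "street" → length 6, no 'o' → Negative. "beach" → length 5, no 'o' → Negative. "ego" → length 3, has 'o' → Positive.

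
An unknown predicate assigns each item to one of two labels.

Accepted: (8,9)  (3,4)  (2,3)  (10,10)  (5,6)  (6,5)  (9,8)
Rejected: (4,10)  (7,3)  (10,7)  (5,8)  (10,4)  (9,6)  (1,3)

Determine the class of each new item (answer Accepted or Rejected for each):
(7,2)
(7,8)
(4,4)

The rule appears to be: |first − second| ≤ 1.

Rejected, Accepted, Accepted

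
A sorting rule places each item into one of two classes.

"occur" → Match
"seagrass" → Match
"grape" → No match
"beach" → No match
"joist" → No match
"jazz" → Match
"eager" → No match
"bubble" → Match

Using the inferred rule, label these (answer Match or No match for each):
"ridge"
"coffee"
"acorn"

The common property of the 'Match' items is: has a double letter. No 'No match' item has it.
"ridge": no doubled letter, does not pass → No match. "coffee": 'ff' doubled, has this property → Match. "acorn": no doubled letter, does not pass → No match.

No match, Match, No match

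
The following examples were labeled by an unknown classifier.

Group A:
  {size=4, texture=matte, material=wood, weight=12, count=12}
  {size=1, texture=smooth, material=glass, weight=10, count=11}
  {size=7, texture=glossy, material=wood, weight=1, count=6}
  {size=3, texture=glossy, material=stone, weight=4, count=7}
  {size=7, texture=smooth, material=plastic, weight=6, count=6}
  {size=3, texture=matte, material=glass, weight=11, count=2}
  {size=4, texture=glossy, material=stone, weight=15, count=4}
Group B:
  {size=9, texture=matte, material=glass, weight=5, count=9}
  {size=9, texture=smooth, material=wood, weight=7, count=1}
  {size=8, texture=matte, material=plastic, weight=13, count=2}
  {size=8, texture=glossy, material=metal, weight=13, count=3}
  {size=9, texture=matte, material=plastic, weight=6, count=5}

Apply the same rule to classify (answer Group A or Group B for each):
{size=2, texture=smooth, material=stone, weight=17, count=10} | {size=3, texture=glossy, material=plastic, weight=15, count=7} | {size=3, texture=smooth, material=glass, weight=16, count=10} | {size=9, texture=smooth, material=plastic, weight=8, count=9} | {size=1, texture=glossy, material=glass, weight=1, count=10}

Group A, Group A, Group A, Group B, Group A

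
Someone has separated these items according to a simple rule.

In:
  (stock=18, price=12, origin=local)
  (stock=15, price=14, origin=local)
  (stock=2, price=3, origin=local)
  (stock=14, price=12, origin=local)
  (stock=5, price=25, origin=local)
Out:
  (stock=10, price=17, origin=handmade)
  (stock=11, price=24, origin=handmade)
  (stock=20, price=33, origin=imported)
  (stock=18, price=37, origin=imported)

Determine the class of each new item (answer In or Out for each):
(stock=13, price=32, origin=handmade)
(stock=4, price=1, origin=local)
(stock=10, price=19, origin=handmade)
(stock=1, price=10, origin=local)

Out, In, Out, In

Every 'In' example satisfies: origin is local. None of the 'Out' examples do.
(stock=13, price=32, origin=handmade): Out (origin is handmade).
(stock=4, price=1, origin=local): In (origin is local).
(stock=10, price=19, origin=handmade): Out (origin is handmade).
(stock=1, price=10, origin=local): In (origin is local).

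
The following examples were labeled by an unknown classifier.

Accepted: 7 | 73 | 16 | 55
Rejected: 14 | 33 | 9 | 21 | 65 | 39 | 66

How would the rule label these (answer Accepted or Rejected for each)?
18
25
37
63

The pattern is that an item is 'Accepted' exactly when: ≡ 1 (mod 3).
18: 18 mod 3 = 0, doesn't match → Rejected. 25: 25 mod 3 = 1, satisfies this → Accepted. 37: 37 mod 3 = 1, satisfies this → Accepted. 63: 63 mod 3 = 0, doesn't match → Rejected.

Rejected, Accepted, Accepted, Rejected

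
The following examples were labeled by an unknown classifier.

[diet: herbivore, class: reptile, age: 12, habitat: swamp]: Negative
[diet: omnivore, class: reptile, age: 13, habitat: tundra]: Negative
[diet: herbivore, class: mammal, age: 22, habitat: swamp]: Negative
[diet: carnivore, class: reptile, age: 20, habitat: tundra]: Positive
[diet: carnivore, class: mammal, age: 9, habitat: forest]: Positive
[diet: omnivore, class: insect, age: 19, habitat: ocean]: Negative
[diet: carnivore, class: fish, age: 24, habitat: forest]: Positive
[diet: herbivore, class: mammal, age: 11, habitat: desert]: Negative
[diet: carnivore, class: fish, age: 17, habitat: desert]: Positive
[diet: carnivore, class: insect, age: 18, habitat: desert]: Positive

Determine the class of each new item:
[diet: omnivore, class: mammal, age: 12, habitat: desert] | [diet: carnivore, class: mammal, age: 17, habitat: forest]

Every 'Positive' example satisfies: diet is carnivore. None of the 'Negative' examples do.
[diet: omnivore, class: mammal, age: 12, habitat: desert]: diet is omnivore — does not fit, so Negative.
[diet: carnivore, class: mammal, age: 17, habitat: forest]: diet is carnivore — meets the rule, so Positive.

Negative, Positive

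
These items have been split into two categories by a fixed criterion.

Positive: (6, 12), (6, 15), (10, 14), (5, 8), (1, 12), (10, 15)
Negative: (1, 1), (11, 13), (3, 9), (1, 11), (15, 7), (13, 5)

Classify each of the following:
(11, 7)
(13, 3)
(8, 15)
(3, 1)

Negative, Negative, Positive, Negative

Every 'Positive' example satisfies: product is even. None of the 'Negative' examples do.
(11, 7): 11·7 = 77 — doesn't match, so Negative.
(13, 3): 13·3 = 39 — doesn't match, so Negative.
(8, 15): 8·15 = 120 — checks out, so Positive.
(3, 1): 3·1 = 3 — doesn't match, so Negative.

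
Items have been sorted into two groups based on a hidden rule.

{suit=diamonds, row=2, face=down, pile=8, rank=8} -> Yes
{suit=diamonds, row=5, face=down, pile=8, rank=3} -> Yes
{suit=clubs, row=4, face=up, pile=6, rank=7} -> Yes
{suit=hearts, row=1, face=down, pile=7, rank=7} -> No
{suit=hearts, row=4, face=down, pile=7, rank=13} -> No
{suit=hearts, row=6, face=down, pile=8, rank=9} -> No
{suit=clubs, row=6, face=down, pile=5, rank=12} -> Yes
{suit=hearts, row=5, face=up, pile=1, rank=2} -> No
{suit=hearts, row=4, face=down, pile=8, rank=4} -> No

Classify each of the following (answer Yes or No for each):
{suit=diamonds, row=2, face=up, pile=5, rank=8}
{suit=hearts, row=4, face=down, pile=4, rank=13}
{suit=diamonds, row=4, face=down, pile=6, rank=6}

A rule that fits every label: suit is not hearts — true of each 'Yes' example, false of each 'No' one.

Yes, No, Yes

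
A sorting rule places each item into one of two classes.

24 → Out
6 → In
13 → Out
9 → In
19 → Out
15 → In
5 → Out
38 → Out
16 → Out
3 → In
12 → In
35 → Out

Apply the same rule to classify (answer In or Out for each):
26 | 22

Every 'In' example satisfies: multiple of 3 AND at most 15. None of the 'Out' examples do.
26: 26 = 3·8 + 2, 26 > 15 — doesn't match, so Out.
22: 22 = 3·7 + 1, 22 > 15 — doesn't match, so Out.

Out, Out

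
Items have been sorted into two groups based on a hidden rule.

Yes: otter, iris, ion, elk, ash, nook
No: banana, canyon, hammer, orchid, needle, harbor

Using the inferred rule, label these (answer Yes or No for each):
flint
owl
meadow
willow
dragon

The distinguishing property — length ≤ 5 — holds for all the 'Yes' cases and none of the 'No' cases.
flint → length 5 → Yes. owl → length 3 → Yes. meadow → length 6 → No. willow → length 6 → No. dragon → length 6 → No.

Yes, Yes, No, No, No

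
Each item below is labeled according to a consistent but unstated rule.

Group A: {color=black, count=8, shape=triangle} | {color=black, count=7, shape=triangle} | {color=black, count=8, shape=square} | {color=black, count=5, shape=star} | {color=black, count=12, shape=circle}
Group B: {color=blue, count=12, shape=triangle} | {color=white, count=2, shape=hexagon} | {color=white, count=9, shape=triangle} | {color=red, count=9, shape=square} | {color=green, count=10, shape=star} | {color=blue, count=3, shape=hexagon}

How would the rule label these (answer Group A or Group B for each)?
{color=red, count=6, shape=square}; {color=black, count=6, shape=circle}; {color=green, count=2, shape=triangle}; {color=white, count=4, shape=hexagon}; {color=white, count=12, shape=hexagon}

The classifier is using: color is black.
{color=red, count=6, shape=square}: Group B (color is red).
{color=black, count=6, shape=circle}: Group A (color is black).
{color=green, count=2, shape=triangle}: Group B (color is green).
{color=white, count=4, shape=hexagon}: Group B (color is white).
{color=white, count=12, shape=hexagon}: Group B (color is white).

Group B, Group A, Group B, Group B, Group B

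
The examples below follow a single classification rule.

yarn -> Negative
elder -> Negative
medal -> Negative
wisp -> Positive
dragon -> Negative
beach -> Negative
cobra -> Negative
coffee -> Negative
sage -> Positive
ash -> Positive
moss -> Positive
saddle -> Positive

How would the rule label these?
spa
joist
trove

Positive, Positive, Negative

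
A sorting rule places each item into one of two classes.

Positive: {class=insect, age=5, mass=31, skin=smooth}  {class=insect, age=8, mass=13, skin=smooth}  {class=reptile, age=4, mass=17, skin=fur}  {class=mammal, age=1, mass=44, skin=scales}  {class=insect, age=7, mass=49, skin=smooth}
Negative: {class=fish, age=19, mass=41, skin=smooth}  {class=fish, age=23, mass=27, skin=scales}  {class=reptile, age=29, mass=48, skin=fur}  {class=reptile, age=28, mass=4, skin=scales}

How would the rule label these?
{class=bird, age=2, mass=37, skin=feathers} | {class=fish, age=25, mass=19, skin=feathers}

'Positive' ⟺ age ≤ 8.
Positive: {class=bird, age=2, mass=37, skin=feathers}, since age = 2.
Negative: {class=fish, age=25, mass=19, skin=feathers}, since age = 25.

Positive, Negative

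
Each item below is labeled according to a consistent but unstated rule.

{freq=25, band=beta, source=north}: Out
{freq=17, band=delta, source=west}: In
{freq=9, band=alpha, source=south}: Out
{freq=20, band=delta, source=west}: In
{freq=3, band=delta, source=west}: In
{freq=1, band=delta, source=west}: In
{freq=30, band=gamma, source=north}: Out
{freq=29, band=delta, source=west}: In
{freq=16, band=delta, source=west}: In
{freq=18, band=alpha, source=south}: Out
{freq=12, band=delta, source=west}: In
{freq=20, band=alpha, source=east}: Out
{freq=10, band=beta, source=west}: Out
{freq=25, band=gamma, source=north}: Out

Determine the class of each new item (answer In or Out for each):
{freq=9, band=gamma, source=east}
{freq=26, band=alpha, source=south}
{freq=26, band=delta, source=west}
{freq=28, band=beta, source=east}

Out, Out, In, Out

The classifier is using: band is delta.
{freq=9, band=gamma, source=east}: band is gamma — does not satisfy this, so Out. {freq=26, band=alpha, source=south}: band is alpha — does not satisfy this, so Out. {freq=26, band=delta, source=west}: band is delta — satisfies this, so In. {freq=28, band=beta, source=east}: band is beta — does not satisfy this, so Out.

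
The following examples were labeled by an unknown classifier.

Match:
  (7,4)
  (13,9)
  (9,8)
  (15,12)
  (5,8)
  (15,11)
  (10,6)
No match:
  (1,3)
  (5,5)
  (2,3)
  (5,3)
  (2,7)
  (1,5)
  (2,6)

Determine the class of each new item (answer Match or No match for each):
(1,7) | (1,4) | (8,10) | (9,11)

No match, No match, Match, Match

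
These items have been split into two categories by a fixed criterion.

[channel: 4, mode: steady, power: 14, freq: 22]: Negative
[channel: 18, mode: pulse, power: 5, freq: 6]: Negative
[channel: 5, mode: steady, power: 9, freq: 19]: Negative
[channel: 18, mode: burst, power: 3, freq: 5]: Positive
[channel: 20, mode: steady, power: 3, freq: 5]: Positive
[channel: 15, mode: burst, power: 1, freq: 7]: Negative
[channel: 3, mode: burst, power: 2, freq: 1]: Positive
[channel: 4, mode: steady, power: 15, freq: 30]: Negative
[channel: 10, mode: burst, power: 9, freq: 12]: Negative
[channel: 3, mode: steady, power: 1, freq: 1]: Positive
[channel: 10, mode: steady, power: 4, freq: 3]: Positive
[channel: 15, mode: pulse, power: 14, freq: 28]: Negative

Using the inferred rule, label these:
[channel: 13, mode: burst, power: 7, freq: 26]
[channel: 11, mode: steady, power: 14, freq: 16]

Negative, Negative

Rule: freq ≤ 5. This holds for each 'Positive' example and fails for each 'Negative' one.
[channel: 13, mode: burst, power: 7, freq: 26]: freq = 26, does not satisfy this → Negative. [channel: 11, mode: steady, power: 14, freq: 16]: freq = 16, does not satisfy this → Negative.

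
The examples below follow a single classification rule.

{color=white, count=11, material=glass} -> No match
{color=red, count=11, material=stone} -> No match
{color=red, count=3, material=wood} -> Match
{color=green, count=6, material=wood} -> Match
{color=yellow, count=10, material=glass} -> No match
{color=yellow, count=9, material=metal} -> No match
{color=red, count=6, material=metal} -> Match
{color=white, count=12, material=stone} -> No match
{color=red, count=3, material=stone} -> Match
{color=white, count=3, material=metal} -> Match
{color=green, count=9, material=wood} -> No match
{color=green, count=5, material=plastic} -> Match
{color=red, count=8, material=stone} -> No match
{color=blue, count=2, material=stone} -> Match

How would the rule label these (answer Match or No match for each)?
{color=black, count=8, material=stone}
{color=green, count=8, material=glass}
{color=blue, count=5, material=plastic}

No match, No match, Match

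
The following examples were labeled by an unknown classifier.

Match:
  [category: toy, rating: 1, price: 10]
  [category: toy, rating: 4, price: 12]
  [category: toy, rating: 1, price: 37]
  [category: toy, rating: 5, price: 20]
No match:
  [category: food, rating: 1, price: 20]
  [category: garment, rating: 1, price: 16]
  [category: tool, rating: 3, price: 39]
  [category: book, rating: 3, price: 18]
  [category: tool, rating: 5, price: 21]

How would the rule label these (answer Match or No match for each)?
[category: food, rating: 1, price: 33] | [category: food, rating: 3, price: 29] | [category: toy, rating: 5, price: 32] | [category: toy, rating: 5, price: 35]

No match, No match, Match, Match

A rule that fits every label: category is toy — true of each 'Match' example, false of each 'No match' one.
[category: food, rating: 1, price: 33] → category is food → No match. [category: food, rating: 3, price: 29] → category is food → No match. [category: toy, rating: 5, price: 32] → category is toy → Match. [category: toy, rating: 5, price: 35] → category is toy → Match.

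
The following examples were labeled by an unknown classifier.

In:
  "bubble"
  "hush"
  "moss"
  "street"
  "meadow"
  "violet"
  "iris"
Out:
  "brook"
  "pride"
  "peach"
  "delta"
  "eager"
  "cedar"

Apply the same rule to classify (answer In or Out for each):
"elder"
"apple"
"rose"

A rule that fits every label: even length — true of each 'In' example, false of each 'Out' one.

Out, Out, In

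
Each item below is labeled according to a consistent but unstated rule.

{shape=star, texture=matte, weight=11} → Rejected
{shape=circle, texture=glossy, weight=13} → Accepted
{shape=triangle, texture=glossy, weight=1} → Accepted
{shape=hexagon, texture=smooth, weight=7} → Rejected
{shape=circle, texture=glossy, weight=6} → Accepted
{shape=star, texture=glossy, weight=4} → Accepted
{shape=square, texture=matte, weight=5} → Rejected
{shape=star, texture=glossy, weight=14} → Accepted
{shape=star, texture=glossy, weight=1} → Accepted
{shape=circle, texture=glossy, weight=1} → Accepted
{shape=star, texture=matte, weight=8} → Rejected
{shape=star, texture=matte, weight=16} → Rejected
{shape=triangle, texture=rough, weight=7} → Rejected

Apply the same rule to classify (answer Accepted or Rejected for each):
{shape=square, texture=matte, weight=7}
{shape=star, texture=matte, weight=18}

Rejected, Rejected

The distinguishing property — texture is glossy — holds for all the 'Accepted' cases and none of the 'Rejected' cases.
{shape=square, texture=matte, weight=7}: Rejected (texture is matte). {shape=star, texture=matte, weight=18}: Rejected (texture is matte).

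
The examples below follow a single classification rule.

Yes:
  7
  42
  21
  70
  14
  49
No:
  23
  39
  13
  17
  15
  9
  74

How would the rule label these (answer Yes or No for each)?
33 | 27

No, No

The classifier is using: multiple of 7.
33: No (33 = 7·4 + 5). 27: No (27 = 7·3 + 6).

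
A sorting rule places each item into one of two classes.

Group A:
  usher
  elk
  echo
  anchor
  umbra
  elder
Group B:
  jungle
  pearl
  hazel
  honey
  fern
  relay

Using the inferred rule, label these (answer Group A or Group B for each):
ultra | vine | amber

Group A, Group B, Group A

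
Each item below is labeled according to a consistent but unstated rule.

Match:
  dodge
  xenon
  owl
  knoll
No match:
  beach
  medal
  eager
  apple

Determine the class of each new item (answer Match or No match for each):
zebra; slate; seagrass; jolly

No match, No match, No match, Match

The pattern is that an item is 'Match' exactly when: contains 'o'.
zebra → no 'o' → No match.
slate → no 'o' → No match.
seagrass → no 'o' → No match.
jolly → has 'o' → Match.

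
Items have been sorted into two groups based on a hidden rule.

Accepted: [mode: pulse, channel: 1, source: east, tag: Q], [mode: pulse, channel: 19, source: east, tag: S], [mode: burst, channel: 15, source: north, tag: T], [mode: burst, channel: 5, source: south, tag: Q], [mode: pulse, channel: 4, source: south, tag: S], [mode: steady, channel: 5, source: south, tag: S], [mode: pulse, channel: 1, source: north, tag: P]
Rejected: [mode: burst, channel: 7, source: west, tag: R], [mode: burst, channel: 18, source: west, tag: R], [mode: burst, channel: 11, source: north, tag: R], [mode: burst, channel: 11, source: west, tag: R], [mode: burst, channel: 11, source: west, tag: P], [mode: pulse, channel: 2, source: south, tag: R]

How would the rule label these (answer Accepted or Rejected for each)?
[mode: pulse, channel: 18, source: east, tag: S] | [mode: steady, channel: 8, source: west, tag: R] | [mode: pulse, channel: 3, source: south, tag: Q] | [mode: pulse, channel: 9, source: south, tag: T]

Accepted, Rejected, Accepted, Accepted

A rule that fits every label: tag is not R AND channel ≠ 11 — true of each 'Accepted' example, false of each 'Rejected' one.
[mode: pulse, channel: 18, source: east, tag: S]: Accepted (tag is S, channel = 18). [mode: steady, channel: 8, source: west, tag: R]: Rejected (tag is R, channel = 8). [mode: pulse, channel: 3, source: south, tag: Q]: Accepted (tag is Q, channel = 3). [mode: pulse, channel: 9, source: south, tag: T]: Accepted (tag is T, channel = 9).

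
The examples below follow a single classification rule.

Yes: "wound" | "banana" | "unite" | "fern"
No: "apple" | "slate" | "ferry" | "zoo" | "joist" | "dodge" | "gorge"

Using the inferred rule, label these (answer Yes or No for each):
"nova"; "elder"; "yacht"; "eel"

Every 'Yes' example satisfies: contains 'n'. None of the 'No' examples do.
"nova": Yes (has 'n'). "elder": No (no 'n'). "yacht": No (no 'n'). "eel": No (no 'n').

Yes, No, No, No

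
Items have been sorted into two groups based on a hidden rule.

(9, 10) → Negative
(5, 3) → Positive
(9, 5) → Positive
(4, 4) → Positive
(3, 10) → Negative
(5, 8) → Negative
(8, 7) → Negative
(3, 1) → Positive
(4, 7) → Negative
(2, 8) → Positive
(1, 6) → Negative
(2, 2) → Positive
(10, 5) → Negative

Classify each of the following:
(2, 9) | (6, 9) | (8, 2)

Negative, Negative, Positive

The pattern is that an item is 'Positive' exactly when: sum is even.
(2, 9) — 2+9 = 11, hence Negative.
(6, 9) — 6+9 = 15, hence Negative.
(8, 2) — 8+2 = 10, hence Positive.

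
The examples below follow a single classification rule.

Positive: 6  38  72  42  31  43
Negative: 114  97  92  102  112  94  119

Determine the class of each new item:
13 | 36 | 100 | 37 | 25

The simplest hypothesis consistent with all the labels is: at most 72.

Positive, Positive, Negative, Positive, Positive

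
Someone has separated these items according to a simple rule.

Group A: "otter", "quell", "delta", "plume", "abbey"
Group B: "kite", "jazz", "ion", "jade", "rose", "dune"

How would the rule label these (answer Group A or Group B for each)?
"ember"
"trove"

Group A, Group A

The rule appears to be: length 5.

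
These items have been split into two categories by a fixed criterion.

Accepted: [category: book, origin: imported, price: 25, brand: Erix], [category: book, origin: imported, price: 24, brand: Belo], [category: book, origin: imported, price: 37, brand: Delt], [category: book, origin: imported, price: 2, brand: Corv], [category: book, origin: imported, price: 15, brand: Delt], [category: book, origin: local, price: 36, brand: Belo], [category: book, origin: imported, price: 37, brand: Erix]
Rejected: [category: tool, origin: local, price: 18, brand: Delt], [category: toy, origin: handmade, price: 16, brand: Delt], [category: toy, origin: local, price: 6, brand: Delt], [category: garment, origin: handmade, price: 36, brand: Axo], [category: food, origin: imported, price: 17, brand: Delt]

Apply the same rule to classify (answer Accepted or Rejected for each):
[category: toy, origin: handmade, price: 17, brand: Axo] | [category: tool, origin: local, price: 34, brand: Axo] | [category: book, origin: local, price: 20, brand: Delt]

Rejected, Rejected, Accepted

The distinguishing property — category is book — holds for all the 'Accepted' cases and none of the 'Rejected' cases.
Rejected: [category: toy, origin: handmade, price: 17, brand: Axo], since category is toy.
Rejected: [category: tool, origin: local, price: 34, brand: Axo], since category is tool.
Accepted: [category: book, origin: local, price: 20, brand: Delt], since category is book.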